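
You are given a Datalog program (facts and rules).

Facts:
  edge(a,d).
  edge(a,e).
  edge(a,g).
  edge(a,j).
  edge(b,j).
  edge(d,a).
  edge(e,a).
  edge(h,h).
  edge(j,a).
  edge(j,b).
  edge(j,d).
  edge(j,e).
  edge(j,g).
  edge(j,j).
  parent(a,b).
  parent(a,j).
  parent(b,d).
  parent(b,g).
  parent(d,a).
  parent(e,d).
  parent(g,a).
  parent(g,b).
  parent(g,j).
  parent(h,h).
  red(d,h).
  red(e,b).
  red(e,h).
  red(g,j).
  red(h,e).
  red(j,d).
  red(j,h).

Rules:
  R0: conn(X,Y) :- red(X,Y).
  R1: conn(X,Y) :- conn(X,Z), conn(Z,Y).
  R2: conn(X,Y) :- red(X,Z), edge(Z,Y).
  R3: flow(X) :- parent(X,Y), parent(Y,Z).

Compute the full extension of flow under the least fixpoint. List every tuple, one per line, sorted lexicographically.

round 1: derive flow(a) via R3 from parent(a,b), parent(b,d)
round 1: derive flow(b) via R3 from parent(b,d), parent(d,a)
round 1: derive flow(d) via R3 from parent(d,a), parent(a,b)
round 1: derive flow(e) via R3 from parent(e,d), parent(d,a)
round 1: derive flow(g) via R3 from parent(g,a), parent(a,b)
round 1: derive flow(h) via R3 from parent(h,h), parent(h,h)

flow(a)
flow(b)
flow(d)
flow(e)
flow(g)
flow(h)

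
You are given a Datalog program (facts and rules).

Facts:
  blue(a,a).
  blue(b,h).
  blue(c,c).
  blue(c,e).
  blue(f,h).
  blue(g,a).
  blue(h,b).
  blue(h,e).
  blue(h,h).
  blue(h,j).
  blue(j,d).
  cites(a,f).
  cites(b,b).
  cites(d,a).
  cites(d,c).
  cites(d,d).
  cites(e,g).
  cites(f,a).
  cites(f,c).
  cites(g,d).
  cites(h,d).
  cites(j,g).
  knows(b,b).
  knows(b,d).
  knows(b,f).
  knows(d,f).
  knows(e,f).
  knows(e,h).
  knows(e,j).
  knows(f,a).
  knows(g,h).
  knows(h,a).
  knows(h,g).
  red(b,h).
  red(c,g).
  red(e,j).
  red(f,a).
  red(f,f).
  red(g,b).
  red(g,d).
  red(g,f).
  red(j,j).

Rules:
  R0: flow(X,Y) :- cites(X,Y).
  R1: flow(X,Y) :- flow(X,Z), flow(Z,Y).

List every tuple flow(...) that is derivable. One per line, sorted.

flow(a,a)
flow(a,c)
flow(a,f)
flow(b,b)
flow(d,a)
flow(d,c)
flow(d,d)
flow(d,f)
flow(e,a)
flow(e,c)
flow(e,d)
flow(e,f)
flow(e,g)
flow(f,a)
flow(f,c)
flow(f,f)
flow(g,a)
flow(g,c)
flow(g,d)
flow(g,f)
flow(h,a)
flow(h,c)
flow(h,d)
flow(h,f)
flow(j,a)
flow(j,c)
flow(j,d)
flow(j,f)
flow(j,g)

round 1: derive flow(a,f) via R0 from cites(a,f)
round 1: derive flow(b,b) via R0 from cites(b,b)
round 1: derive flow(d,a) via R0 from cites(d,a)
round 1: derive flow(d,c) via R0 from cites(d,c)
round 1: derive flow(d,d) via R0 from cites(d,d)
round 1: derive flow(e,g) via R0 from cites(e,g)
round 1: derive flow(f,a) via R0 from cites(f,a)
round 1: derive flow(f,c) via R0 from cites(f,c)
round 1: derive flow(g,d) via R0 from cites(g,d)
round 1: derive flow(h,d) via R0 from cites(h,d)
round 1: derive flow(j,g) via R0 from cites(j,g)
round 2: derive flow(a,a) via R1 from flow(a,f), flow(f,a)
round 2: derive flow(a,c) via R1 from flow(a,f), flow(f,c)
round 2: derive flow(d,f) via R1 from flow(d,a), flow(a,f)
round 2: derive flow(e,d) via R1 from flow(e,g), flow(g,d)
round 2: derive flow(f,f) via R1 from flow(f,a), flow(a,f)
round 2: derive flow(g,a) via R1 from flow(g,d), flow(d,a)
round 2: derive flow(g,c) via R1 from flow(g,d), flow(d,c)
round 2: derive flow(h,a) via R1 from flow(h,d), flow(d,a)
round 2: derive flow(h,c) via R1 from flow(h,d), flow(d,c)
round 2: derive flow(j,d) via R1 from flow(j,g), flow(g,d)
round 3: derive flow(e,a) via R1 from flow(e,d), flow(d,a)
round 3: derive flow(e,c) via R1 from flow(e,d), flow(d,c)
round 3: derive flow(e,f) via R1 from flow(e,d), flow(d,f)
round 3: derive flow(g,f) via R1 from flow(g,a), flow(a,f)
round 3: derive flow(h,f) via R1 from flow(h,a), flow(a,f)
round 3: derive flow(j,a) via R1 from flow(j,d), flow(d,a)
round 3: derive flow(j,c) via R1 from flow(j,d), flow(d,c)
round 3: derive flow(j,f) via R1 from flow(j,d), flow(d,f)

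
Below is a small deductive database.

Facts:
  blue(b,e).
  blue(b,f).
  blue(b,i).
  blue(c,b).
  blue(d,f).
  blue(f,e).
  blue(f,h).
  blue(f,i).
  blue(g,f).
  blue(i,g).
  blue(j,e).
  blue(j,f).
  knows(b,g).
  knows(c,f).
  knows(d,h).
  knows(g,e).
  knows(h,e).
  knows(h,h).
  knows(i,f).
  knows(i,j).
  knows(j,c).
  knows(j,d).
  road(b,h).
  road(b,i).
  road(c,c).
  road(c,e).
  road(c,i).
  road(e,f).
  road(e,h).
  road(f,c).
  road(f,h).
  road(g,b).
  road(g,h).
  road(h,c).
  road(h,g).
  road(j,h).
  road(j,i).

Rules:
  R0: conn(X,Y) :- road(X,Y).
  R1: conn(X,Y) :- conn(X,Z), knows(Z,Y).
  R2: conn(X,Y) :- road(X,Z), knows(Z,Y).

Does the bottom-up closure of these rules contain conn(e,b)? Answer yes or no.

round 1: derive conn(b,h) via R0 from road(b,h)
round 1: derive conn(b,i) via R0 from road(b,i)
round 1: derive conn(c,c) via R0 from road(c,c)
round 1: derive conn(c,e) via R0 from road(c,e)
round 1: derive conn(c,i) via R0 from road(c,i)
round 1: derive conn(e,f) via R0 from road(e,f)
round 1: derive conn(e,h) via R0 from road(e,h)
round 1: derive conn(f,c) via R0 from road(f,c)
round 1: derive conn(f,h) via R0 from road(f,h)
round 1: derive conn(g,b) via R0 from road(g,b)
round 1: derive conn(g,h) via R0 from road(g,h)
round 1: derive conn(h,c) via R0 from road(h,c)
round 1: derive conn(h,g) via R0 from road(h,g)
round 1: derive conn(j,h) via R0 from road(j,h)
round 1: derive conn(j,i) via R0 from road(j,i)
round 1: derive conn(b,e) via R2 from road(b,h), knows(h,e)
round 1: derive conn(b,f) via R2 from road(b,i), knows(i,f)
round 1: derive conn(b,j) via R2 from road(b,i), knows(i,j)
round 1: derive conn(c,f) via R2 from road(c,c), knows(c,f)
round 1: derive conn(c,j) via R2 from road(c,i), knows(i,j)
round 1: derive conn(e,e) via R2 from road(e,h), knows(h,e)
round 1: derive conn(f,e) via R2 from road(f,h), knows(h,e)
round 1: derive conn(f,f) via R2 from road(f,c), knows(c,f)
round 1: derive conn(g,e) via R2 from road(g,h), knows(h,e)
round 1: derive conn(g,g) via R2 from road(g,b), knows(b,g)
round 1: derive conn(h,e) via R2 from road(h,g), knows(g,e)
round 1: derive conn(h,f) via R2 from road(h,c), knows(c,f)
round 1: derive conn(j,e) via R2 from road(j,h), knows(h,e)
round 1: derive conn(j,f) via R2 from road(j,i), knows(i,f)
round 1: derive conn(j,j) via R2 from road(j,i), knows(i,j)
round 2: derive conn(b,c) via R1 from conn(b,j), knows(j,c)
round 2: derive conn(b,d) via R1 from conn(b,j), knows(j,d)
round 2: derive conn(c,d) via R1 from conn(c,j), knows(j,d)
round 2: derive conn(j,c) via R1 from conn(j,j), knows(j,c)
round 2: derive conn(j,d) via R1 from conn(j,j), knows(j,d)
round 3: derive conn(c,h) via R1 from conn(c,d), knows(d,h)

no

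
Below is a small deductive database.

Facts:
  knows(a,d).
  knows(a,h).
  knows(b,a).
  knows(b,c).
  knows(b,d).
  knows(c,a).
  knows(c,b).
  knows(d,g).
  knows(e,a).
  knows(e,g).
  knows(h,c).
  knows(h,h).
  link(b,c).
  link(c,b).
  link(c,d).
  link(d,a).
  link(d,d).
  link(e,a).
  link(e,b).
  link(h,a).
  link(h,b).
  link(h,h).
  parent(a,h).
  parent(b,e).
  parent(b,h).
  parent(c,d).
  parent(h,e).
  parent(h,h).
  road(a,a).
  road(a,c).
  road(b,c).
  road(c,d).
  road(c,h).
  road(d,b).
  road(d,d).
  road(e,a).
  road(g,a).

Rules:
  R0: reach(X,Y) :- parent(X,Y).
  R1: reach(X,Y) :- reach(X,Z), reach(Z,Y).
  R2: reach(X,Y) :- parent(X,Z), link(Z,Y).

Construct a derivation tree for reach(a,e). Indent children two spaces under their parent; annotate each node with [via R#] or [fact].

reach(a,e)  [via R1]
  reach(a,b)  [via R2]
    parent(a,h)  [fact]
    link(h,b)  [fact]
  reach(b,e)  [via R0]
    parent(b,e)  [fact]

round 1: derive reach(a,h) via R0 from parent(a,h)
round 1: derive reach(b,e) via R0 from parent(b,e)
round 1: derive reach(b,h) via R0 from parent(b,h)
round 1: derive reach(c,d) via R0 from parent(c,d)
round 1: derive reach(h,e) via R0 from parent(h,e)
round 1: derive reach(h,h) via R0 from parent(h,h)
round 1: derive reach(a,a) via R2 from parent(a,h), link(h,a)
round 1: derive reach(a,b) via R2 from parent(a,h), link(h,b)
round 1: derive reach(b,a) via R2 from parent(b,e), link(e,a)
round 1: derive reach(b,b) via R2 from parent(b,e), link(e,b)
round 1: derive reach(c,a) via R2 from parent(c,d), link(d,a)
round 1: derive reach(h,a) via R2 from parent(h,e), link(e,a)
round 1: derive reach(h,b) via R2 from parent(h,e), link(e,b)
round 2: derive reach(a,e) via R1 from reach(a,b), reach(b,e)
round 2: derive reach(c,b) via R1 from reach(c,a), reach(a,b)
round 2: derive reach(c,h) via R1 from reach(c,a), reach(a,h)
round 3: derive reach(c,e) via R1 from reach(c,a), reach(a,e)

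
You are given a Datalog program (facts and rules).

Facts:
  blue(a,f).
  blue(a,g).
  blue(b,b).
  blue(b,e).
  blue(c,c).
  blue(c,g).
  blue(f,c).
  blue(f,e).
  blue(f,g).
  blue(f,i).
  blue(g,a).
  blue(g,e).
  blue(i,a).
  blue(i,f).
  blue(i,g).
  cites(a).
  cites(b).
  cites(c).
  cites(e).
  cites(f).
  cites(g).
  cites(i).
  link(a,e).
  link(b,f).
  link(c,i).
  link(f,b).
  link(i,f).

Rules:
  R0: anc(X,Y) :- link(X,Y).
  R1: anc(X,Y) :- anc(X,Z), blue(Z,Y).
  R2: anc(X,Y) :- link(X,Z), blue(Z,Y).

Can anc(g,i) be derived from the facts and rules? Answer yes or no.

round 1: derive anc(a,e) via R0 from link(a,e)
round 1: derive anc(b,f) via R0 from link(b,f)
round 1: derive anc(c,i) via R0 from link(c,i)
round 1: derive anc(f,b) via R0 from link(f,b)
round 1: derive anc(i,f) via R0 from link(i,f)
round 1: derive anc(b,c) via R2 from link(b,f), blue(f,c)
round 1: derive anc(b,e) via R2 from link(b,f), blue(f,e)
round 1: derive anc(b,g) via R2 from link(b,f), blue(f,g)
round 1: derive anc(b,i) via R2 from link(b,f), blue(f,i)
round 1: derive anc(c,a) via R2 from link(c,i), blue(i,a)
round 1: derive anc(c,f) via R2 from link(c,i), blue(i,f)
round 1: derive anc(c,g) via R2 from link(c,i), blue(i,g)
round 1: derive anc(f,e) via R2 from link(f,b), blue(b,e)
round 1: derive anc(i,c) via R2 from link(i,f), blue(f,c)
round 1: derive anc(i,e) via R2 from link(i,f), blue(f,e)
round 1: derive anc(i,g) via R2 from link(i,f), blue(f,g)
round 1: derive anc(i,i) via R2 from link(i,f), blue(f,i)
round 2: derive anc(b,a) via R1 from anc(b,g), blue(g,a)
round 2: derive anc(c,c) via R1 from anc(c,f), blue(f,c)
round 2: derive anc(c,e) via R1 from anc(c,f), blue(f,e)
round 2: derive anc(i,a) via R1 from anc(i,g), blue(g,a)

no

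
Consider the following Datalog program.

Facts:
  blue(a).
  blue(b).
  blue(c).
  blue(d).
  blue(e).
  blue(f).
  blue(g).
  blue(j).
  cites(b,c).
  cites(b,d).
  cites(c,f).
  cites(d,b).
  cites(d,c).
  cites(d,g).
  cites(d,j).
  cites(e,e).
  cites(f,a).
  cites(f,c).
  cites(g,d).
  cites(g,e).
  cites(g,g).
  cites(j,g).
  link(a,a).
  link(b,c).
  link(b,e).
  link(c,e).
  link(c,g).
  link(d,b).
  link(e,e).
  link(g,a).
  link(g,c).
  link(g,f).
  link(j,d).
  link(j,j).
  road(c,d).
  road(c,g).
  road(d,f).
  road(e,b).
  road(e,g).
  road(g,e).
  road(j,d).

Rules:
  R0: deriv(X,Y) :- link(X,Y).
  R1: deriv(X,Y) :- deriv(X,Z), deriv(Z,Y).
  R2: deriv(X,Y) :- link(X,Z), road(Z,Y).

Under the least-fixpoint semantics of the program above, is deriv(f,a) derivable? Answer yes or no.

round 1: derive deriv(a,a) via R0 from link(a,a)
round 1: derive deriv(b,c) via R0 from link(b,c)
round 1: derive deriv(b,e) via R0 from link(b,e)
round 1: derive deriv(c,e) via R0 from link(c,e)
round 1: derive deriv(c,g) via R0 from link(c,g)
round 1: derive deriv(d,b) via R0 from link(d,b)
round 1: derive deriv(e,e) via R0 from link(e,e)
round 1: derive deriv(g,a) via R0 from link(g,a)
round 1: derive deriv(g,c) via R0 from link(g,c)
round 1: derive deriv(g,f) via R0 from link(g,f)
round 1: derive deriv(j,d) via R0 from link(j,d)
round 1: derive deriv(j,j) via R0 from link(j,j)
round 1: derive deriv(b,b) via R2 from link(b,e), road(e,b)
round 1: derive deriv(b,d) via R2 from link(b,c), road(c,d)
round 1: derive deriv(b,g) via R2 from link(b,c), road(c,g)
round 1: derive deriv(c,b) via R2 from link(c,e), road(e,b)
round 1: derive deriv(e,b) via R2 from link(e,e), road(e,b)
round 1: derive deriv(e,g) via R2 from link(e,e), road(e,g)
round 1: derive deriv(g,d) via R2 from link(g,c), road(c,d)
round 1: derive deriv(g,g) via R2 from link(g,c), road(c,g)
round 1: derive deriv(j,f) via R2 from link(j,d), road(d,f)
round 2: derive deriv(b,a) via R1 from deriv(b,g), deriv(g,a)
round 2: derive deriv(b,f) via R1 from deriv(b,g), deriv(g,f)
round 2: derive deriv(c,a) via R1 from deriv(c,g), deriv(g,a)
round 2: derive deriv(c,c) via R1 from deriv(c,b), deriv(b,c)
round 2: derive deriv(c,d) via R1 from deriv(c,b), deriv(b,d)
round 2: derive deriv(c,f) via R1 from deriv(c,g), deriv(g,f)
round 2: derive deriv(d,c) via R1 from deriv(d,b), deriv(b,c)
round 2: derive deriv(d,d) via R1 from deriv(d,b), deriv(b,d)
round 2: derive deriv(d,e) via R1 from deriv(d,b), deriv(b,e)
round 2: derive deriv(d,g) via R1 from deriv(d,b), deriv(b,g)
round 2: derive deriv(e,a) via R1 from deriv(e,g), deriv(g,a)
round 2: derive deriv(e,c) via R1 from deriv(e,b), deriv(b,c)
round 2: derive deriv(e,d) via R1 from deriv(e,b), deriv(b,d)
round 2: derive deriv(e,f) via R1 from deriv(e,g), deriv(g,f)
round 2: derive deriv(g,b) via R1 from deriv(g,c), deriv(c,b)
round 2: derive deriv(g,e) via R1 from deriv(g,c), deriv(c,e)
round 2: derive deriv(j,b) via R1 from deriv(j,d), deriv(d,b)
round 3: derive deriv(d,a) via R1 from deriv(d,b), deriv(b,a)
round 3: derive deriv(d,f) via R1 from deriv(d,b), deriv(b,f)
round 3: derive deriv(j,a) via R1 from deriv(j,b), deriv(b,a)
round 3: derive deriv(j,c) via R1 from deriv(j,b), deriv(b,c)
round 3: derive deriv(j,e) via R1 from deriv(j,b), deriv(b,e)
round 3: derive deriv(j,g) via R1 from deriv(j,b), deriv(b,g)

no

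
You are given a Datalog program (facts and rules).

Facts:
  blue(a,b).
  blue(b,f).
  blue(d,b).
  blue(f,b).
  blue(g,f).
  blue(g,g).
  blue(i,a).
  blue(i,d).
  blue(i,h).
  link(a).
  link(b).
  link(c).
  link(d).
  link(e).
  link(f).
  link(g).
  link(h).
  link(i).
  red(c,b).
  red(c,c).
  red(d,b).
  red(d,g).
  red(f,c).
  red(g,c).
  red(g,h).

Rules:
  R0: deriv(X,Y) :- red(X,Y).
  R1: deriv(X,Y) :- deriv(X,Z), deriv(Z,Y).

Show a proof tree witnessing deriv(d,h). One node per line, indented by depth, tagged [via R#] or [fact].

deriv(d,h)  [via R1]
  deriv(d,g)  [via R0]
    red(d,g)  [fact]
  deriv(g,h)  [via R0]
    red(g,h)  [fact]

round 1: derive deriv(c,b) via R0 from red(c,b)
round 1: derive deriv(c,c) via R0 from red(c,c)
round 1: derive deriv(d,b) via R0 from red(d,b)
round 1: derive deriv(d,g) via R0 from red(d,g)
round 1: derive deriv(f,c) via R0 from red(f,c)
round 1: derive deriv(g,c) via R0 from red(g,c)
round 1: derive deriv(g,h) via R0 from red(g,h)
round 2: derive deriv(d,c) via R1 from deriv(d,g), deriv(g,c)
round 2: derive deriv(d,h) via R1 from deriv(d,g), deriv(g,h)
round 2: derive deriv(f,b) via R1 from deriv(f,c), deriv(c,b)
round 2: derive deriv(g,b) via R1 from deriv(g,c), deriv(c,b)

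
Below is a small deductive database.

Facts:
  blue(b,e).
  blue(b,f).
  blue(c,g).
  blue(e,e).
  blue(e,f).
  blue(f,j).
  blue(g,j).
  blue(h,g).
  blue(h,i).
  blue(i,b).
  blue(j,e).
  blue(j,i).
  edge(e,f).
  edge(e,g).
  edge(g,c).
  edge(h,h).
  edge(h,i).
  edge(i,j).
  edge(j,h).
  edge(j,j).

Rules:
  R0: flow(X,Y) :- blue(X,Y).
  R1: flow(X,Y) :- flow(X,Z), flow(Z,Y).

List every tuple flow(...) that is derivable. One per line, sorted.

round 1: derive flow(b,e) via R0 from blue(b,e)
round 1: derive flow(b,f) via R0 from blue(b,f)
round 1: derive flow(c,g) via R0 from blue(c,g)
round 1: derive flow(e,e) via R0 from blue(e,e)
round 1: derive flow(e,f) via R0 from blue(e,f)
round 1: derive flow(f,j) via R0 from blue(f,j)
round 1: derive flow(g,j) via R0 from blue(g,j)
round 1: derive flow(h,g) via R0 from blue(h,g)
round 1: derive flow(h,i) via R0 from blue(h,i)
round 1: derive flow(i,b) via R0 from blue(i,b)
round 1: derive flow(j,e) via R0 from blue(j,e)
round 1: derive flow(j,i) via R0 from blue(j,i)
round 2: derive flow(b,j) via R1 from flow(b,f), flow(f,j)
round 2: derive flow(c,j) via R1 from flow(c,g), flow(g,j)
round 2: derive flow(e,j) via R1 from flow(e,f), flow(f,j)
round 2: derive flow(f,e) via R1 from flow(f,j), flow(j,e)
round 2: derive flow(f,i) via R1 from flow(f,j), flow(j,i)
round 2: derive flow(g,e) via R1 from flow(g,j), flow(j,e)
round 2: derive flow(g,i) via R1 from flow(g,j), flow(j,i)
round 2: derive flow(h,b) via R1 from flow(h,i), flow(i,b)
round 2: derive flow(h,j) via R1 from flow(h,g), flow(g,j)
round 2: derive flow(i,e) via R1 from flow(i,b), flow(b,e)
round 2: derive flow(i,f) via R1 from flow(i,b), flow(b,f)
round 2: derive flow(j,b) via R1 from flow(j,i), flow(i,b)
round 2: derive flow(j,f) via R1 from flow(j,e), flow(e,f)
round 3: derive flow(b,b) via R1 from flow(b,j), flow(j,b)
round 3: derive flow(b,i) via R1 from flow(b,f), flow(f,i)
round 3: derive flow(c,b) via R1 from flow(c,j), flow(j,b)
round 3: derive flow(c,e) via R1 from flow(c,g), flow(g,e)
round 3: derive flow(c,f) via R1 from flow(c,j), flow(j,f)
round 3: derive flow(c,i) via R1 from flow(c,g), flow(g,i)
round 3: derive flow(e,b) via R1 from flow(e,j), flow(j,b)
round 3: derive flow(e,i) via R1 from flow(e,f), flow(f,i)
round 3: derive flow(f,b) via R1 from flow(f,i), flow(i,b)
round 3: derive flow(f,f) via R1 from flow(f,e), flow(e,f)
round 3: derive flow(g,b) via R1 from flow(g,i), flow(i,b)
round 3: derive flow(g,f) via R1 from flow(g,e), flow(e,f)
round 3: derive flow(h,e) via R1 from flow(h,b), flow(b,e)
round 3: derive flow(h,f) via R1 from flow(h,b), flow(b,f)
round 3: derive flow(i,i) via R1 from flow(i,f), flow(f,i)
round 3: derive flow(i,j) via R1 from flow(i,b), flow(b,j)
round 3: derive flow(j,j) via R1 from flow(j,b), flow(b,j)

flow(b,b)
flow(b,e)
flow(b,f)
flow(b,i)
flow(b,j)
flow(c,b)
flow(c,e)
flow(c,f)
flow(c,g)
flow(c,i)
flow(c,j)
flow(e,b)
flow(e,e)
flow(e,f)
flow(e,i)
flow(e,j)
flow(f,b)
flow(f,e)
flow(f,f)
flow(f,i)
flow(f,j)
flow(g,b)
flow(g,e)
flow(g,f)
flow(g,i)
flow(g,j)
flow(h,b)
flow(h,e)
flow(h,f)
flow(h,g)
flow(h,i)
flow(h,j)
flow(i,b)
flow(i,e)
flow(i,f)
flow(i,i)
flow(i,j)
flow(j,b)
flow(j,e)
flow(j,f)
flow(j,i)
flow(j,j)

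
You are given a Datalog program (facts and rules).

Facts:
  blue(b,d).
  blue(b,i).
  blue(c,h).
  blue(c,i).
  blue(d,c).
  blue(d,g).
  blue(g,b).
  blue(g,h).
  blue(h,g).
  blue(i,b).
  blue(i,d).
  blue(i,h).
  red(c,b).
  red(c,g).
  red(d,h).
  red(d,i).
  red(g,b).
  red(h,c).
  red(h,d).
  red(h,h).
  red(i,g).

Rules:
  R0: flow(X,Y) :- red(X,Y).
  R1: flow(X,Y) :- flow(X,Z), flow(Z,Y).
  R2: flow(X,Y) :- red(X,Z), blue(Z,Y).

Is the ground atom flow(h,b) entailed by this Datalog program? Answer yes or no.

round 1: derive flow(c,b) via R0 from red(c,b)
round 1: derive flow(c,g) via R0 from red(c,g)
round 1: derive flow(d,h) via R0 from red(d,h)
round 1: derive flow(d,i) via R0 from red(d,i)
round 1: derive flow(g,b) via R0 from red(g,b)
round 1: derive flow(h,c) via R0 from red(h,c)
round 1: derive flow(h,d) via R0 from red(h,d)
round 1: derive flow(h,h) via R0 from red(h,h)
round 1: derive flow(i,g) via R0 from red(i,g)
round 1: derive flow(c,d) via R2 from red(c,b), blue(b,d)
round 1: derive flow(c,h) via R2 from red(c,g), blue(g,h)
round 1: derive flow(c,i) via R2 from red(c,b), blue(b,i)
round 1: derive flow(d,b) via R2 from red(d,i), blue(i,b)
round 1: derive flow(d,d) via R2 from red(d,i), blue(i,d)
round 1: derive flow(d,g) via R2 from red(d,h), blue(h,g)
round 1: derive flow(g,d) via R2 from red(g,b), blue(b,d)
round 1: derive flow(g,i) via R2 from red(g,b), blue(b,i)
round 1: derive flow(h,g) via R2 from red(h,d), blue(d,g)
round 1: derive flow(h,i) via R2 from red(h,c), blue(c,i)
round 1: derive flow(i,b) via R2 from red(i,g), blue(g,b)
round 1: derive flow(i,h) via R2 from red(i,g), blue(g,h)
round 2: derive flow(c,c) via R1 from flow(c,h), flow(h,c)
round 2: derive flow(d,c) via R1 from flow(d,h), flow(h,c)
round 2: derive flow(g,g) via R1 from flow(g,d), flow(d,g)
round 2: derive flow(g,h) via R1 from flow(g,d), flow(d,h)
round 2: derive flow(h,b) via R1 from flow(h,c), flow(c,b)
round 2: derive flow(i,c) via R1 from flow(i,h), flow(h,c)
round 2: derive flow(i,d) via R1 from flow(i,g), flow(g,d)
round 2: derive flow(i,i) via R1 from flow(i,g), flow(g,i)
round 3: derive flow(g,c) via R1 from flow(g,d), flow(d,c)

yes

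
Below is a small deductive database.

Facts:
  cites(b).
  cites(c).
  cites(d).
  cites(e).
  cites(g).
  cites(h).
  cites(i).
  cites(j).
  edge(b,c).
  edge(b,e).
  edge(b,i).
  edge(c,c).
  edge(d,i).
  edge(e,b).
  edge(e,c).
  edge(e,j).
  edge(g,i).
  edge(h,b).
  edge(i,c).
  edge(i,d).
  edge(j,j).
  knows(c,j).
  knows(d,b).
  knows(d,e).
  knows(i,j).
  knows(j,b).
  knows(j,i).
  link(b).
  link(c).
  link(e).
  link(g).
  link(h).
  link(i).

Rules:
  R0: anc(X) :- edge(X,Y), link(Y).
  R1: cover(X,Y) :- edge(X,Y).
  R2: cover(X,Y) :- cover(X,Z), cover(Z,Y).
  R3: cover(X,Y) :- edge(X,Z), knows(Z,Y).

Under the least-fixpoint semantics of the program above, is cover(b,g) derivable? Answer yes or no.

round 1: derive cover(b,c) via R1 from edge(b,c)
round 1: derive cover(b,e) via R1 from edge(b,e)
round 1: derive cover(b,i) via R1 from edge(b,i)
round 1: derive cover(c,c) via R1 from edge(c,c)
round 1: derive cover(d,i) via R1 from edge(d,i)
round 1: derive cover(e,b) via R1 from edge(e,b)
round 1: derive cover(e,c) via R1 from edge(e,c)
round 1: derive cover(e,j) via R1 from edge(e,j)
round 1: derive cover(g,i) via R1 from edge(g,i)
round 1: derive cover(h,b) via R1 from edge(h,b)
round 1: derive cover(i,c) via R1 from edge(i,c)
round 1: derive cover(i,d) via R1 from edge(i,d)
round 1: derive cover(j,j) via R1 from edge(j,j)
round 1: derive cover(b,j) via R3 from edge(b,c), knows(c,j)
round 1: derive cover(c,j) via R3 from edge(c,c), knows(c,j)
round 1: derive cover(d,j) via R3 from edge(d,i), knows(i,j)
round 1: derive cover(e,i) via R3 from edge(e,j), knows(j,i)
round 1: derive cover(g,j) via R3 from edge(g,i), knows(i,j)
round 1: derive cover(i,b) via R3 from edge(i,d), knows(d,b)
round 1: derive cover(i,e) via R3 from edge(i,d), knows(d,e)
round 1: derive cover(i,j) via R3 from edge(i,c), knows(c,j)
round 1: derive cover(j,b) via R3 from edge(j,j), knows(j,b)
round 1: derive cover(j,i) via R3 from edge(j,j), knows(j,i)
round 2: derive cover(b,b) via R2 from cover(b,e), cover(e,b)
round 2: derive cover(b,d) via R2 from cover(b,i), cover(i,d)
round 2: derive cover(c,b) via R2 from cover(c,j), cover(j,b)
round 2: derive cover(c,i) via R2 from cover(c,j), cover(j,i)
round 2: derive cover(d,b) via R2 from cover(d,i), cover(i,b)
round 2: derive cover(d,c) via R2 from cover(d,i), cover(i,c)
round 2: derive cover(d,d) via R2 from cover(d,i), cover(i,d)
round 2: derive cover(d,e) via R2 from cover(d,i), cover(i,e)
round 2: derive cover(e,d) via R2 from cover(e,i), cover(i,d)
round 2: derive cover(e,e) via R2 from cover(e,b), cover(b,e)
round 2: derive cover(g,b) via R2 from cover(g,i), cover(i,b)
round 2: derive cover(g,c) via R2 from cover(g,i), cover(i,c)
round 2: derive cover(g,d) via R2 from cover(g,i), cover(i,d)
round 2: derive cover(g,e) via R2 from cover(g,i), cover(i,e)
round 2: derive cover(h,c) via R2 from cover(h,b), cover(b,c)
round 2: derive cover(h,e) via R2 from cover(h,b), cover(b,e)
round 2: derive cover(h,i) via R2 from cover(h,b), cover(b,i)
round 2: derive cover(h,j) via R2 from cover(h,b), cover(b,j)
round 2: derive cover(i,i) via R2 from cover(i,b), cover(b,i)
round 2: derive cover(j,c) via R2 from cover(j,b), cover(b,c)
round 2: derive cover(j,d) via R2 from cover(j,i), cover(i,d)
round 2: derive cover(j,e) via R2 from cover(j,b), cover(b,e)
round 3: derive cover(c,d) via R2 from cover(c,b), cover(b,d)
round 3: derive cover(c,e) via R2 from cover(c,b), cover(b,e)
round 3: derive cover(h,d) via R2 from cover(h,b), cover(b,d)

no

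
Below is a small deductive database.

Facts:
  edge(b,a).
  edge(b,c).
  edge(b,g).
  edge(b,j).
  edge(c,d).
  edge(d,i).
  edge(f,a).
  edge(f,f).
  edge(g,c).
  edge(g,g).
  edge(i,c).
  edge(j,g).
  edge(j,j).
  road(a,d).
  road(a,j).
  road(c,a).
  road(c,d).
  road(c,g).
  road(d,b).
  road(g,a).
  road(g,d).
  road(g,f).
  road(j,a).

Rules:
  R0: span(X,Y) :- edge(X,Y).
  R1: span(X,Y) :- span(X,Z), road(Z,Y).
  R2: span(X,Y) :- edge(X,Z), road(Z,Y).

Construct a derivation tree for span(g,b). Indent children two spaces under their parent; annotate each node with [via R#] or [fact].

span(g,b)  [via R1]
  span(g,d)  [via R2]
    edge(g,c)  [fact]
    road(c,d)  [fact]
  road(d,b)  [fact]

round 1: derive span(b,a) via R0 from edge(b,a)
round 1: derive span(b,c) via R0 from edge(b,c)
round 1: derive span(b,g) via R0 from edge(b,g)
round 1: derive span(b,j) via R0 from edge(b,j)
round 1: derive span(c,d) via R0 from edge(c,d)
round 1: derive span(d,i) via R0 from edge(d,i)
round 1: derive span(f,a) via R0 from edge(f,a)
round 1: derive span(f,f) via R0 from edge(f,f)
round 1: derive span(g,c) via R0 from edge(g,c)
round 1: derive span(g,g) via R0 from edge(g,g)
round 1: derive span(i,c) via R0 from edge(i,c)
round 1: derive span(j,g) via R0 from edge(j,g)
round 1: derive span(j,j) via R0 from edge(j,j)
round 1: derive span(b,d) via R2 from edge(b,a), road(a,d)
round 1: derive span(b,f) via R2 from edge(b,g), road(g,f)
round 1: derive span(c,b) via R2 from edge(c,d), road(d,b)
round 1: derive span(f,d) via R2 from edge(f,a), road(a,d)
round 1: derive span(f,j) via R2 from edge(f,a), road(a,j)
round 1: derive span(g,a) via R2 from edge(g,c), road(c,a)
round 1: derive span(g,d) via R2 from edge(g,c), road(c,d)
round 1: derive span(g,f) via R2 from edge(g,g), road(g,f)
round 1: derive span(i,a) via R2 from edge(i,c), road(c,a)
round 1: derive span(i,d) via R2 from edge(i,c), road(c,d)
round 1: derive span(i,g) via R2 from edge(i,c), road(c,g)
round 1: derive span(j,a) via R2 from edge(j,g), road(g,a)
round 1: derive span(j,d) via R2 from edge(j,g), road(g,d)
round 1: derive span(j,f) via R2 from edge(j,g), road(g,f)
round 2: derive span(b,b) via R1 from span(b,d), road(d,b)
round 2: derive span(f,b) via R1 from span(f,d), road(d,b)
round 2: derive span(g,b) via R1 from span(g,d), road(d,b)
round 2: derive span(g,j) via R1 from span(g,a), road(a,j)
round 2: derive span(i,b) via R1 from span(i,d), road(d,b)
round 2: derive span(i,f) via R1 from span(i,g), road(g,f)
round 2: derive span(i,j) via R1 from span(i,a), road(a,j)
round 2: derive span(j,b) via R1 from span(j,d), road(d,b)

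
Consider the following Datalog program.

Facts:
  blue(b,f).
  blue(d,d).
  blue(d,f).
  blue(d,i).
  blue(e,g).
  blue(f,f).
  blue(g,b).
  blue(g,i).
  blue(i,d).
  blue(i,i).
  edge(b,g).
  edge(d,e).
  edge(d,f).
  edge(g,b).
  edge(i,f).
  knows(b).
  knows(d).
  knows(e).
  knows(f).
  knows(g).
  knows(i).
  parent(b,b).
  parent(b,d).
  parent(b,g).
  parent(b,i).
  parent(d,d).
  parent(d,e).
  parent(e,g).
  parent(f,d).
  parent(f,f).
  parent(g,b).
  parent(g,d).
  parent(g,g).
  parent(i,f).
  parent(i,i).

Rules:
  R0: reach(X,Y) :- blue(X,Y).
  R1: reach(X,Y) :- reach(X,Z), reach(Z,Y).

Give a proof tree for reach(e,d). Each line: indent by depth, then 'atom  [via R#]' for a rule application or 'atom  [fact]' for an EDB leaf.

round 1: derive reach(b,f) via R0 from blue(b,f)
round 1: derive reach(d,d) via R0 from blue(d,d)
round 1: derive reach(d,f) via R0 from blue(d,f)
round 1: derive reach(d,i) via R0 from blue(d,i)
round 1: derive reach(e,g) via R0 from blue(e,g)
round 1: derive reach(f,f) via R0 from blue(f,f)
round 1: derive reach(g,b) via R0 from blue(g,b)
round 1: derive reach(g,i) via R0 from blue(g,i)
round 1: derive reach(i,d) via R0 from blue(i,d)
round 1: derive reach(i,i) via R0 from blue(i,i)
round 2: derive reach(e,b) via R1 from reach(e,g), reach(g,b)
round 2: derive reach(e,i) via R1 from reach(e,g), reach(g,i)
round 2: derive reach(g,d) via R1 from reach(g,i), reach(i,d)
round 2: derive reach(g,f) via R1 from reach(g,b), reach(b,f)
round 2: derive reach(i,f) via R1 from reach(i,d), reach(d,f)
round 3: derive reach(e,d) via R1 from reach(e,g), reach(g,d)
round 3: derive reach(e,f) via R1 from reach(e,b), reach(b,f)

reach(e,d)  [via R1]
  reach(e,g)  [via R0]
    blue(e,g)  [fact]
  reach(g,d)  [via R1]
    reach(g,i)  [via R0]
      blue(g,i)  [fact]
    reach(i,d)  [via R0]
      blue(i,d)  [fact]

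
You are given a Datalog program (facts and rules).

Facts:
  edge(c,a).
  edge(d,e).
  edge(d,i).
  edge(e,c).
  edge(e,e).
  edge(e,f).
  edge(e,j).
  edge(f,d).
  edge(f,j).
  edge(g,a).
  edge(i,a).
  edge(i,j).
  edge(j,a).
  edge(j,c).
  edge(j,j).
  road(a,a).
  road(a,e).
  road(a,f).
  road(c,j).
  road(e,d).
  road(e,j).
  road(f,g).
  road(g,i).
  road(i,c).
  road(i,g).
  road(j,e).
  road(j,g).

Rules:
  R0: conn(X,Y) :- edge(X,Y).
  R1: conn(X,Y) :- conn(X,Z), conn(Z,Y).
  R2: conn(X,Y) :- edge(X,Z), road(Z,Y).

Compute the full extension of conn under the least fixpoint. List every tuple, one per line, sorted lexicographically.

conn(c,a)
conn(c,c)
conn(c,d)
conn(c,e)
conn(c,f)
conn(c,g)
conn(c,i)
conn(c,j)
conn(d,a)
conn(d,c)
conn(d,d)
conn(d,e)
conn(d,f)
conn(d,g)
conn(d,i)
conn(d,j)
conn(e,a)
conn(e,c)
conn(e,d)
conn(e,e)
conn(e,f)
conn(e,g)
conn(e,i)
conn(e,j)
conn(f,a)
conn(f,c)
conn(f,d)
conn(f,e)
conn(f,f)
conn(f,g)
conn(f,i)
conn(f,j)
conn(g,a)
conn(g,c)
conn(g,d)
conn(g,e)
conn(g,f)
conn(g,g)
conn(g,i)
conn(g,j)
conn(i,a)
conn(i,c)
conn(i,d)
conn(i,e)
conn(i,f)
conn(i,g)
conn(i,i)
conn(i,j)
conn(j,a)
conn(j,c)
conn(j,d)
conn(j,e)
conn(j,f)
conn(j,g)
conn(j,i)
conn(j,j)

round 1: derive conn(c,a) via R0 from edge(c,a)
round 1: derive conn(d,e) via R0 from edge(d,e)
round 1: derive conn(d,i) via R0 from edge(d,i)
round 1: derive conn(e,c) via R0 from edge(e,c)
round 1: derive conn(e,e) via R0 from edge(e,e)
round 1: derive conn(e,f) via R0 from edge(e,f)
round 1: derive conn(e,j) via R0 from edge(e,j)
round 1: derive conn(f,d) via R0 from edge(f,d)
round 1: derive conn(f,j) via R0 from edge(f,j)
round 1: derive conn(g,a) via R0 from edge(g,a)
round 1: derive conn(i,a) via R0 from edge(i,a)
round 1: derive conn(i,j) via R0 from edge(i,j)
round 1: derive conn(j,a) via R0 from edge(j,a)
round 1: derive conn(j,c) via R0 from edge(j,c)
round 1: derive conn(j,j) via R0 from edge(j,j)
round 1: derive conn(c,e) via R2 from edge(c,a), road(a,e)
round 1: derive conn(c,f) via R2 from edge(c,a), road(a,f)
round 1: derive conn(d,c) via R2 from edge(d,i), road(i,c)
round 1: derive conn(d,d) via R2 from edge(d,e), road(e,d)
round 1: derive conn(d,g) via R2 from edge(d,i), road(i,g)
round 1: derive conn(d,j) via R2 from edge(d,e), road(e,j)
round 1: derive conn(e,d) via R2 from edge(e,e), road(e,d)
round 1: derive conn(e,g) via R2 from edge(e,f), road(f,g)
round 1: derive conn(f,e) via R2 from edge(f,j), road(j,e)
round 1: derive conn(f,g) via R2 from edge(f,j), road(j,g)
round 1: derive conn(g,e) via R2 from edge(g,a), road(a,e)
round 1: derive conn(g,f) via R2 from edge(g,a), road(a,f)
round 1: derive conn(i,e) via R2 from edge(i,a), road(a,e)
round 1: derive conn(i,f) via R2 from edge(i,a), road(a,f)
round 1: derive conn(i,g) via R2 from edge(i,j), road(j,g)
round 1: derive conn(j,e) via R2 from edge(j,a), road(a,e)
round 1: derive conn(j,f) via R2 from edge(j,a), road(a,f)
round 1: derive conn(j,g) via R2 from edge(j,j), road(j,g)
round 2: derive conn(c,c) via R1 from conn(c,e), conn(e,c)
round 2: derive conn(c,d) via R1 from conn(c,e), conn(e,d)
round 2: derive conn(c,g) via R1 from conn(c,e), conn(e,g)
round 2: derive conn(c,j) via R1 from conn(c,e), conn(e,j)
round 2: derive conn(d,a) via R1 from conn(d,c), conn(c,a)
round 2: derive conn(d,f) via R1 from conn(d,c), conn(c,f)
round 2: derive conn(e,a) via R1 from conn(e,c), conn(c,a)
round 2: derive conn(e,i) via R1 from conn(e,d), conn(d,i)
round 2: derive conn(f,a) via R1 from conn(f,g), conn(g,a)
round 2: derive conn(f,c) via R1 from conn(f,d), conn(d,c)
round 2: derive conn(f,f) via R1 from conn(f,e), conn(e,f)
round 2: derive conn(f,i) via R1 from conn(f,d), conn(d,i)
round 2: derive conn(g,c) via R1 from conn(g,e), conn(e,c)
round 2: derive conn(g,d) via R1 from conn(g,e), conn(e,d)
round 2: derive conn(g,g) via R1 from conn(g,e), conn(e,g)
round 2: derive conn(g,j) via R1 from conn(g,e), conn(e,j)
round 2: derive conn(i,c) via R1 from conn(i,e), conn(e,c)
round 2: derive conn(i,d) via R1 from conn(i,e), conn(e,d)
round 2: derive conn(j,d) via R1 from conn(j,e), conn(e,d)
round 3: derive conn(c,i) via R1 from conn(c,d), conn(d,i)
round 3: derive conn(g,i) via R1 from conn(g,d), conn(d,i)
round 3: derive conn(i,i) via R1 from conn(i,d), conn(d,i)
round 3: derive conn(j,i) via R1 from conn(j,d), conn(d,i)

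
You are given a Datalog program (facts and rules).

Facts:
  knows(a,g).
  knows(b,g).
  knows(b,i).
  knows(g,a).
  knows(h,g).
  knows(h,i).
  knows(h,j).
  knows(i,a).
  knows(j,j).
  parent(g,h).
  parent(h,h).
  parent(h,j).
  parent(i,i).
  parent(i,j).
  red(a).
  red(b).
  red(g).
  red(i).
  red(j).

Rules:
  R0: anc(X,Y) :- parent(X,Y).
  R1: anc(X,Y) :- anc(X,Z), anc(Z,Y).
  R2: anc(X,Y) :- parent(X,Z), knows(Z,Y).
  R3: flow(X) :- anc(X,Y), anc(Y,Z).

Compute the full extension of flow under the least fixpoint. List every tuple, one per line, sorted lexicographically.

round 1: derive anc(g,h) via R0 from parent(g,h)
round 1: derive anc(h,h) via R0 from parent(h,h)
round 1: derive anc(h,j) via R0 from parent(h,j)
round 1: derive anc(i,i) via R0 from parent(i,i)
round 1: derive anc(i,j) via R0 from parent(i,j)
round 1: derive anc(g,g) via R2 from parent(g,h), knows(h,g)
round 1: derive anc(g,i) via R2 from parent(g,h), knows(h,i)
round 1: derive anc(g,j) via R2 from parent(g,h), knows(h,j)
round 1: derive anc(h,g) via R2 from parent(h,h), knows(h,g)
round 1: derive anc(h,i) via R2 from parent(h,h), knows(h,i)
round 1: derive anc(i,a) via R2 from parent(i,i), knows(i,a)
round 2: derive anc(g,a) via R1 from anc(g,i), anc(i,a)
round 2: derive anc(h,a) via R1 from anc(h,i), anc(i,a)
round 2: derive flow(g) via R3 from anc(g,g), anc(g,g)
round 2: derive flow(h) via R3 from anc(h,g), anc(g,g)
round 2: derive flow(i) via R3 from anc(i,i), anc(i,a)

flow(g)
flow(h)
flow(i)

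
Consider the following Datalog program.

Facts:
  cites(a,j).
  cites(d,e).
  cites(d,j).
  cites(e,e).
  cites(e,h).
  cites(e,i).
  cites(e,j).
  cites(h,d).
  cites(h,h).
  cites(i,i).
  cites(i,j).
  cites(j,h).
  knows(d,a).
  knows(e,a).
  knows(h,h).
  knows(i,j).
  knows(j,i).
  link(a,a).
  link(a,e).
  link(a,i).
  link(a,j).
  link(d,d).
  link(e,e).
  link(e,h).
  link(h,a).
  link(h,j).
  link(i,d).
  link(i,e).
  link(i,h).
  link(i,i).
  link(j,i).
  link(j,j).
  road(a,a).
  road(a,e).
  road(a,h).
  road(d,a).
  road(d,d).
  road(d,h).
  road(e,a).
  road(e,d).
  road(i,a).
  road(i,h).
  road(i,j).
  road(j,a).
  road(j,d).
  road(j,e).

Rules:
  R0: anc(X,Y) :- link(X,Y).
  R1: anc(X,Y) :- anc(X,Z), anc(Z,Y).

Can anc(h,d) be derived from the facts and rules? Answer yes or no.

round 1: derive anc(a,a) via R0 from link(a,a)
round 1: derive anc(a,e) via R0 from link(a,e)
round 1: derive anc(a,i) via R0 from link(a,i)
round 1: derive anc(a,j) via R0 from link(a,j)
round 1: derive anc(d,d) via R0 from link(d,d)
round 1: derive anc(e,e) via R0 from link(e,e)
round 1: derive anc(e,h) via R0 from link(e,h)
round 1: derive anc(h,a) via R0 from link(h,a)
round 1: derive anc(h,j) via R0 from link(h,j)
round 1: derive anc(i,d) via R0 from link(i,d)
round 1: derive anc(i,e) via R0 from link(i,e)
round 1: derive anc(i,h) via R0 from link(i,h)
round 1: derive anc(i,i) via R0 from link(i,i)
round 1: derive anc(j,i) via R0 from link(j,i)
round 1: derive anc(j,j) via R0 from link(j,j)
round 2: derive anc(a,d) via R1 from anc(a,i), anc(i,d)
round 2: derive anc(a,h) via R1 from anc(a,e), anc(e,h)
round 2: derive anc(e,a) via R1 from anc(e,h), anc(h,a)
round 2: derive anc(e,j) via R1 from anc(e,h), anc(h,j)
round 2: derive anc(h,e) via R1 from anc(h,a), anc(a,e)
round 2: derive anc(h,i) via R1 from anc(h,a), anc(a,i)
round 2: derive anc(i,a) via R1 from anc(i,h), anc(h,a)
round 2: derive anc(i,j) via R1 from anc(i,h), anc(h,j)
round 2: derive anc(j,d) via R1 from anc(j,i), anc(i,d)
round 2: derive anc(j,e) via R1 from anc(j,i), anc(i,e)
round 2: derive anc(j,h) via R1 from anc(j,i), anc(i,h)
round 3: derive anc(e,d) via R1 from anc(e,a), anc(a,d)
round 3: derive anc(e,i) via R1 from anc(e,a), anc(a,i)
round 3: derive anc(h,d) via R1 from anc(h,a), anc(a,d)
round 3: derive anc(h,h) via R1 from anc(h,a), anc(a,h)
round 3: derive anc(j,a) via R1 from anc(j,e), anc(e,a)

yes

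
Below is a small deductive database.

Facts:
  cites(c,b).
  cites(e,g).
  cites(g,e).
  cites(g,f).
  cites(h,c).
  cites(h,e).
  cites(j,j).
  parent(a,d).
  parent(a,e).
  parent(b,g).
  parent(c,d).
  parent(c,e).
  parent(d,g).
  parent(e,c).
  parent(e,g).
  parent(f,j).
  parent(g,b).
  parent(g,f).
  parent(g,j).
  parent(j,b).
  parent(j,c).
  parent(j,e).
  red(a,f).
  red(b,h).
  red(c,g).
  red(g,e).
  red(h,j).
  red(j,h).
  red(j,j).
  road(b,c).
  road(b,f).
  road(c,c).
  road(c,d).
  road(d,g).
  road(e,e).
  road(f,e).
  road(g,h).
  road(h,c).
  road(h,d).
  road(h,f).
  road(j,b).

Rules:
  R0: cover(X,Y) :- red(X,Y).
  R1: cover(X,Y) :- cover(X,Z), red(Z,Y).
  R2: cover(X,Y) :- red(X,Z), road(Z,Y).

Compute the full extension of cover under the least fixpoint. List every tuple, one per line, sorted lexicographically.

cover(a,e)
cover(a,f)
cover(b,c)
cover(b,d)
cover(b,e)
cover(b,f)
cover(b,g)
cover(b,h)
cover(b,j)
cover(c,e)
cover(c,g)
cover(c,h)
cover(c,j)
cover(g,e)
cover(h,b)
cover(h,h)
cover(h,j)
cover(j,b)
cover(j,c)
cover(j,d)
cover(j,e)
cover(j,f)
cover(j,g)
cover(j,h)
cover(j,j)

round 1: derive cover(a,f) via R0 from red(a,f)
round 1: derive cover(b,h) via R0 from red(b,h)
round 1: derive cover(c,g) via R0 from red(c,g)
round 1: derive cover(g,e) via R0 from red(g,e)
round 1: derive cover(h,j) via R0 from red(h,j)
round 1: derive cover(j,h) via R0 from red(j,h)
round 1: derive cover(j,j) via R0 from red(j,j)
round 1: derive cover(a,e) via R2 from red(a,f), road(f,e)
round 1: derive cover(b,c) via R2 from red(b,h), road(h,c)
round 1: derive cover(b,d) via R2 from red(b,h), road(h,d)
round 1: derive cover(b,f) via R2 from red(b,h), road(h,f)
round 1: derive cover(c,h) via R2 from red(c,g), road(g,h)
round 1: derive cover(h,b) via R2 from red(h,j), road(j,b)
round 1: derive cover(j,b) via R2 from red(j,j), road(j,b)
round 1: derive cover(j,c) via R2 from red(j,h), road(h,c)
round 1: derive cover(j,d) via R2 from red(j,h), road(h,d)
round 1: derive cover(j,f) via R2 from red(j,h), road(h,f)
round 2: derive cover(b,g) via R1 from cover(b,c), red(c,g)
round 2: derive cover(b,j) via R1 from cover(b,h), red(h,j)
round 2: derive cover(c,e) via R1 from cover(c,g), red(g,e)
round 2: derive cover(c,j) via R1 from cover(c,h), red(h,j)
round 2: derive cover(h,h) via R1 from cover(h,b), red(b,h)
round 2: derive cover(j,g) via R1 from cover(j,c), red(c,g)
round 3: derive cover(b,e) via R1 from cover(b,g), red(g,e)
round 3: derive cover(j,e) via R1 from cover(j,g), red(g,e)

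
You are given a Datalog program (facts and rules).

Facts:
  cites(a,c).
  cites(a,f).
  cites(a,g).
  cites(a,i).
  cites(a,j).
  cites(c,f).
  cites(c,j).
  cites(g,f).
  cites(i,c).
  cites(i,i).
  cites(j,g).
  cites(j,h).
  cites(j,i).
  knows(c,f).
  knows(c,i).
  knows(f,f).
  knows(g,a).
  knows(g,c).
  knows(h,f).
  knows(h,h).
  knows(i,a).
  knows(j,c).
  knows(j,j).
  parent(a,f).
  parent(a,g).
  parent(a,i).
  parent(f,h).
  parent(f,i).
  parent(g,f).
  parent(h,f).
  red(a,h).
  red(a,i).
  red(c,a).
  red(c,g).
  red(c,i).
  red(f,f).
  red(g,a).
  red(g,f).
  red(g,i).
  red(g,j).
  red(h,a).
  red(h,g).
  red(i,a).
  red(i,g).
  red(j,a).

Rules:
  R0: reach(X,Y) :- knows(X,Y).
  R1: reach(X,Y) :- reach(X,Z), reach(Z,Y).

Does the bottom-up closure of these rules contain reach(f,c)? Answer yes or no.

no

round 1: derive reach(c,f) via R0 from knows(c,f)
round 1: derive reach(c,i) via R0 from knows(c,i)
round 1: derive reach(f,f) via R0 from knows(f,f)
round 1: derive reach(g,a) via R0 from knows(g,a)
round 1: derive reach(g,c) via R0 from knows(g,c)
round 1: derive reach(h,f) via R0 from knows(h,f)
round 1: derive reach(h,h) via R0 from knows(h,h)
round 1: derive reach(i,a) via R0 from knows(i,a)
round 1: derive reach(j,c) via R0 from knows(j,c)
round 1: derive reach(j,j) via R0 from knows(j,j)
round 2: derive reach(c,a) via R1 from reach(c,i), reach(i,a)
round 2: derive reach(g,f) via R1 from reach(g,c), reach(c,f)
round 2: derive reach(g,i) via R1 from reach(g,c), reach(c,i)
round 2: derive reach(j,f) via R1 from reach(j,c), reach(c,f)
round 2: derive reach(j,i) via R1 from reach(j,c), reach(c,i)
round 3: derive reach(j,a) via R1 from reach(j,c), reach(c,a)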